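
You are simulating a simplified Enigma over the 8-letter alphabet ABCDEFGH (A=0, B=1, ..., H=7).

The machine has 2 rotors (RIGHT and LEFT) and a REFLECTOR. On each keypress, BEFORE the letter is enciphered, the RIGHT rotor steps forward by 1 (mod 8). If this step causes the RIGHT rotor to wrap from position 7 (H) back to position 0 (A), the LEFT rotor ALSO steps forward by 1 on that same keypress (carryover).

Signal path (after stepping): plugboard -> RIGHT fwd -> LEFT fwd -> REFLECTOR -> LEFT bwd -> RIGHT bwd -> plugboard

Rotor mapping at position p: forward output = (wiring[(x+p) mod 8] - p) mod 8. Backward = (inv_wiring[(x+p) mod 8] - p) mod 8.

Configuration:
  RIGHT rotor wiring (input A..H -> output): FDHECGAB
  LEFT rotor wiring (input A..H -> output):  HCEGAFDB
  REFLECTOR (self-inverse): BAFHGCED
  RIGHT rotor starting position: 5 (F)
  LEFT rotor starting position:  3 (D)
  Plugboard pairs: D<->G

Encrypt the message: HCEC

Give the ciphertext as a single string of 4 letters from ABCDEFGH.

Answer: FEGF

Derivation:
Char 1 ('H'): step: R->6, L=3; H->plug->H->R->A->L->D->refl->H->L'->G->R'->F->plug->F
Char 2 ('C'): step: R->7, L=3; C->plug->C->R->E->L->G->refl->E->L'->F->R'->E->plug->E
Char 3 ('E'): step: R->0, L->4 (L advanced); E->plug->E->R->C->L->H->refl->D->L'->E->R'->D->plug->G
Char 4 ('C'): step: R->1, L=4; C->plug->C->R->D->L->F->refl->C->L'->H->R'->F->plug->F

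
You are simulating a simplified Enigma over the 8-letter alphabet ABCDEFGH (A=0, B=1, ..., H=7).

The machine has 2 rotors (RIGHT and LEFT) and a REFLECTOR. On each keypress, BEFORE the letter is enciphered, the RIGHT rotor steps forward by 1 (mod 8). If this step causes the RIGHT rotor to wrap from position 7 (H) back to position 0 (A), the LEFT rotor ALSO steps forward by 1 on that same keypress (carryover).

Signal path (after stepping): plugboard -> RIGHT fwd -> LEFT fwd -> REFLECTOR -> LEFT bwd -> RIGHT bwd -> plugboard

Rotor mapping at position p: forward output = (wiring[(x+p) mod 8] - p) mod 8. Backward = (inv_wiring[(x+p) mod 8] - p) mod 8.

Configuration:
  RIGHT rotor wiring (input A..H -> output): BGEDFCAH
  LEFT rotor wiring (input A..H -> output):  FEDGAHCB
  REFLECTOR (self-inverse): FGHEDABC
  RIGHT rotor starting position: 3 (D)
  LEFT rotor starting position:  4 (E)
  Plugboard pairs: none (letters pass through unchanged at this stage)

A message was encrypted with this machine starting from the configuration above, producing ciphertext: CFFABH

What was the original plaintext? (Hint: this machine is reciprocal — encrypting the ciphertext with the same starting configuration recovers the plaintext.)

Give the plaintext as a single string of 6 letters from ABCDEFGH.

Char 1 ('C'): step: R->4, L=4; C->plug->C->R->E->L->B->refl->G->L'->C->R'->F->plug->F
Char 2 ('F'): step: R->5, L=4; F->plug->F->R->H->L->C->refl->H->L'->G->R'->G->plug->G
Char 3 ('F'): step: R->6, L=4; F->plug->F->R->F->L->A->refl->F->L'->D->R'->C->plug->C
Char 4 ('A'): step: R->7, L=4; A->plug->A->R->A->L->E->refl->D->L'->B->R'->H->plug->H
Char 5 ('B'): step: R->0, L->5 (L advanced); B->plug->B->R->G->L->B->refl->G->L'->F->R'->E->plug->E
Char 6 ('H'): step: R->1, L=5; H->plug->H->R->A->L->C->refl->H->L'->E->R'->D->plug->D

Answer: FGCHED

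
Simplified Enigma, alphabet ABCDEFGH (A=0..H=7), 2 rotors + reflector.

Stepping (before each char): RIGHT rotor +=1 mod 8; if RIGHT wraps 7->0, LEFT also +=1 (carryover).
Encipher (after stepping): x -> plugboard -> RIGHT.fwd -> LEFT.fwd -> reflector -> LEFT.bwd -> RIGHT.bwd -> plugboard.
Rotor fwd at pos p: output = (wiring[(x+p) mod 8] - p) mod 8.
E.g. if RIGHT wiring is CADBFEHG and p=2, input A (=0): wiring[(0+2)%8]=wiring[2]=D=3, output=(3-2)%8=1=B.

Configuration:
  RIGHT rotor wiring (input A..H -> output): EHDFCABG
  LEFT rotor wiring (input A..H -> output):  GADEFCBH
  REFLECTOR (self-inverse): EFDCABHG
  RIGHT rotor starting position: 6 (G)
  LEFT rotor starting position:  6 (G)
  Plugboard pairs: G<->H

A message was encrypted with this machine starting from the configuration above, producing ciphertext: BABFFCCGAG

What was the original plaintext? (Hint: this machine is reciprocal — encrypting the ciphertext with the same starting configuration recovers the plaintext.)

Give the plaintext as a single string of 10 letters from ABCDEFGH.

Answer: EECHCGGHEA

Derivation:
Char 1 ('B'): step: R->7, L=6; B->plug->B->R->F->L->G->refl->H->L'->G->R'->E->plug->E
Char 2 ('A'): step: R->0, L->7 (L advanced); A->plug->A->R->E->L->F->refl->B->L'->C->R'->E->plug->E
Char 3 ('B'): step: R->1, L=7; B->plug->B->R->C->L->B->refl->F->L'->E->R'->C->plug->C
Char 4 ('F'): step: R->2, L=7; F->plug->F->R->E->L->F->refl->B->L'->C->R'->G->plug->H
Char 5 ('F'): step: R->3, L=7; F->plug->F->R->B->L->H->refl->G->L'->F->R'->C->plug->C
Char 6 ('C'): step: R->4, L=7; C->plug->C->R->F->L->G->refl->H->L'->B->R'->H->plug->G
Char 7 ('C'): step: R->5, L=7; C->plug->C->R->B->L->H->refl->G->L'->F->R'->H->plug->G
Char 8 ('G'): step: R->6, L=7; G->plug->H->R->C->L->B->refl->F->L'->E->R'->G->plug->H
Char 9 ('A'): step: R->7, L=7; A->plug->A->R->H->L->C->refl->D->L'->G->R'->E->plug->E
Char 10 ('G'): step: R->0, L->0 (L advanced); G->plug->H->R->G->L->B->refl->F->L'->E->R'->A->plug->A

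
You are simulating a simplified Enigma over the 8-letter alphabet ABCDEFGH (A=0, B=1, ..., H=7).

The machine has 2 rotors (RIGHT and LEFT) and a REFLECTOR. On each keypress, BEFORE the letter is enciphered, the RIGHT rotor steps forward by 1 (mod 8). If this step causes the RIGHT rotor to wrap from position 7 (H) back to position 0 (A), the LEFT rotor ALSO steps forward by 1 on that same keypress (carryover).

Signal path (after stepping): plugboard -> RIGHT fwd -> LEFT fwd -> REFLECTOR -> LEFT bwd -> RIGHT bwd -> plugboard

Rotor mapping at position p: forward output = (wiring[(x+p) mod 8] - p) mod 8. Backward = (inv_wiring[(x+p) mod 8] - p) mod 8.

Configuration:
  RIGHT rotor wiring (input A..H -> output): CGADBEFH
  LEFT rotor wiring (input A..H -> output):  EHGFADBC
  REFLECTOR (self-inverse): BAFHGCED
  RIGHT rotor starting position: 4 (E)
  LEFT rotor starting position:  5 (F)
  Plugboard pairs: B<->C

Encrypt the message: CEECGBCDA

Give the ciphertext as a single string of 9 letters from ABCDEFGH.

Char 1 ('C'): step: R->5, L=5; C->plug->B->R->A->L->G->refl->E->L'->B->R'->E->plug->E
Char 2 ('E'): step: R->6, L=5; E->plug->E->R->C->L->F->refl->C->L'->E->R'->C->plug->B
Char 3 ('E'): step: R->7, L=5; E->plug->E->R->E->L->C->refl->F->L'->C->R'->F->plug->F
Char 4 ('C'): step: R->0, L->6 (L advanced); C->plug->B->R->G->L->C->refl->F->L'->H->R'->H->plug->H
Char 5 ('G'): step: R->1, L=6; G->plug->G->R->G->L->C->refl->F->L'->H->R'->B->plug->C
Char 6 ('B'): step: R->2, L=6; B->plug->C->R->H->L->F->refl->C->L'->G->R'->A->plug->A
Char 7 ('C'): step: R->3, L=6; C->plug->B->R->G->L->C->refl->F->L'->H->R'->F->plug->F
Char 8 ('D'): step: R->4, L=6; D->plug->D->R->D->L->B->refl->A->L'->E->R'->G->plug->G
Char 9 ('A'): step: R->5, L=6; A->plug->A->R->H->L->F->refl->C->L'->G->R'->G->plug->G

Answer: EBFHCAFGG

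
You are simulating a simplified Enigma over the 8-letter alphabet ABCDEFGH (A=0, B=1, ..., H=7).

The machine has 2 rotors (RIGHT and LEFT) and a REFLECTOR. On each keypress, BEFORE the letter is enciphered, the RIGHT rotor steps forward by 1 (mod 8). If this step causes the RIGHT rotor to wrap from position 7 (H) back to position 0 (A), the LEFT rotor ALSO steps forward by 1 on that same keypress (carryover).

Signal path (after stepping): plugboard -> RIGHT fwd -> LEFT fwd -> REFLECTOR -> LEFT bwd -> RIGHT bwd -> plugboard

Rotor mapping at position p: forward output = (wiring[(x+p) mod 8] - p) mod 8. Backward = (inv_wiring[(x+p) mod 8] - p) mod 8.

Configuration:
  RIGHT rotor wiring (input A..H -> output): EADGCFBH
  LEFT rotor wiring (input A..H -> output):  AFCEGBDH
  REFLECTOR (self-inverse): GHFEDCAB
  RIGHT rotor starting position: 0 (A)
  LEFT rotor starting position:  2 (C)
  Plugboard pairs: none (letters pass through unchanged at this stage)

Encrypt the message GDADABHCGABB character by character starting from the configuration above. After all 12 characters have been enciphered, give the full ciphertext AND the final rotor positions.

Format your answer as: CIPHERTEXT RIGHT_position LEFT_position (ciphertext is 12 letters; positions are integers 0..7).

Answer: FBEFFEEECBHF 4 3

Derivation:
Char 1 ('G'): step: R->1, L=2; G->plug->G->R->G->L->G->refl->A->L'->A->R'->F->plug->F
Char 2 ('D'): step: R->2, L=2; D->plug->D->R->D->L->H->refl->B->L'->E->R'->B->plug->B
Char 3 ('A'): step: R->3, L=2; A->plug->A->R->D->L->H->refl->B->L'->E->R'->E->plug->E
Char 4 ('D'): step: R->4, L=2; D->plug->D->R->D->L->H->refl->B->L'->E->R'->F->plug->F
Char 5 ('A'): step: R->5, L=2; A->plug->A->R->A->L->A->refl->G->L'->G->R'->F->plug->F
Char 6 ('B'): step: R->6, L=2; B->plug->B->R->B->L->C->refl->F->L'->F->R'->E->plug->E
Char 7 ('H'): step: R->7, L=2; H->plug->H->R->C->L->E->refl->D->L'->H->R'->E->plug->E
Char 8 ('C'): step: R->0, L->3 (L advanced); C->plug->C->R->D->L->A->refl->G->L'->C->R'->E->plug->E
Char 9 ('G'): step: R->1, L=3; G->plug->G->R->G->L->C->refl->F->L'->F->R'->C->plug->C
Char 10 ('A'): step: R->2, L=3; A->plug->A->R->B->L->D->refl->E->L'->E->R'->B->plug->B
Char 11 ('B'): step: R->3, L=3; B->plug->B->R->H->L->H->refl->B->L'->A->R'->H->plug->H
Char 12 ('B'): step: R->4, L=3; B->plug->B->R->B->L->D->refl->E->L'->E->R'->F->plug->F
Final: ciphertext=FBEFFEEECBHF, RIGHT=4, LEFT=3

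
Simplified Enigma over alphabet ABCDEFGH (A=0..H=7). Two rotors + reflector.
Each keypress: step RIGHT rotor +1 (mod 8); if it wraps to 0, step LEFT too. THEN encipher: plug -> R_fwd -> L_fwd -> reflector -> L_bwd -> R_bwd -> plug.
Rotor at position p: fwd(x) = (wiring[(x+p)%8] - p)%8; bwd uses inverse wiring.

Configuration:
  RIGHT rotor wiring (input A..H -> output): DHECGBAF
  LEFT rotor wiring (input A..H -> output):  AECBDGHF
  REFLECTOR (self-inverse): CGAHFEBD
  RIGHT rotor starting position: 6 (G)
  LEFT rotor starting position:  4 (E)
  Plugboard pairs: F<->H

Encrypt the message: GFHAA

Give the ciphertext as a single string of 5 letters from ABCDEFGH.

Answer: CEEGH

Derivation:
Char 1 ('G'): step: R->7, L=4; G->plug->G->R->C->L->D->refl->H->L'->A->R'->C->plug->C
Char 2 ('F'): step: R->0, L->5 (L advanced); F->plug->H->R->F->L->F->refl->E->L'->G->R'->E->plug->E
Char 3 ('H'): step: R->1, L=5; H->plug->F->R->H->L->G->refl->B->L'->A->R'->E->plug->E
Char 4 ('A'): step: R->2, L=5; A->plug->A->R->C->L->A->refl->C->L'->B->R'->G->plug->G
Char 5 ('A'): step: R->3, L=5; A->plug->A->R->H->L->G->refl->B->L'->A->R'->F->plug->H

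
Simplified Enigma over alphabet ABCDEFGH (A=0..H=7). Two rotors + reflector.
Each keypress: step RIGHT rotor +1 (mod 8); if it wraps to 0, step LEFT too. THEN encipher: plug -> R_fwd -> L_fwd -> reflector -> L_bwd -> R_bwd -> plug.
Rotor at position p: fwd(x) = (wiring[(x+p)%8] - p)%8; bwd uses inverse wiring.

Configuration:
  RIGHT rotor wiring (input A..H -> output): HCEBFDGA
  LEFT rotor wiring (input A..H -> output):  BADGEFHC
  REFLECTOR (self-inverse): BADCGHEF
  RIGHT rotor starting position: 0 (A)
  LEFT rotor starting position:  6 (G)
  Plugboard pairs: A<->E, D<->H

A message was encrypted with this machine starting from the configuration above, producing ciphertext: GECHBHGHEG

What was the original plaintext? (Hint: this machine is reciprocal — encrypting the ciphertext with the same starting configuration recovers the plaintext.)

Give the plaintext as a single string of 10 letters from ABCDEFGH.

Char 1 ('G'): step: R->1, L=6; G->plug->G->R->H->L->H->refl->F->L'->E->R'->D->plug->H
Char 2 ('E'): step: R->2, L=6; E->plug->A->R->C->L->D->refl->C->L'->D->R'->C->plug->C
Char 3 ('C'): step: R->3, L=6; C->plug->C->R->A->L->B->refl->A->L'->F->R'->E->plug->A
Char 4 ('H'): step: R->4, L=6; H->plug->D->R->E->L->F->refl->H->L'->H->R'->B->plug->B
Char 5 ('B'): step: R->5, L=6; B->plug->B->R->B->L->E->refl->G->L'->G->R'->A->plug->E
Char 6 ('H'): step: R->6, L=6; H->plug->D->R->E->L->F->refl->H->L'->H->R'->G->plug->G
Char 7 ('G'): step: R->7, L=6; G->plug->G->R->E->L->F->refl->H->L'->H->R'->H->plug->D
Char 8 ('H'): step: R->0, L->7 (L advanced); H->plug->D->R->B->L->C->refl->D->L'->A->R'->H->plug->D
Char 9 ('E'): step: R->1, L=7; E->plug->A->R->B->L->C->refl->D->L'->A->R'->C->plug->C
Char 10 ('G'): step: R->2, L=7; G->plug->G->R->F->L->F->refl->H->L'->E->R'->E->plug->A

Answer: HCABEGDDCA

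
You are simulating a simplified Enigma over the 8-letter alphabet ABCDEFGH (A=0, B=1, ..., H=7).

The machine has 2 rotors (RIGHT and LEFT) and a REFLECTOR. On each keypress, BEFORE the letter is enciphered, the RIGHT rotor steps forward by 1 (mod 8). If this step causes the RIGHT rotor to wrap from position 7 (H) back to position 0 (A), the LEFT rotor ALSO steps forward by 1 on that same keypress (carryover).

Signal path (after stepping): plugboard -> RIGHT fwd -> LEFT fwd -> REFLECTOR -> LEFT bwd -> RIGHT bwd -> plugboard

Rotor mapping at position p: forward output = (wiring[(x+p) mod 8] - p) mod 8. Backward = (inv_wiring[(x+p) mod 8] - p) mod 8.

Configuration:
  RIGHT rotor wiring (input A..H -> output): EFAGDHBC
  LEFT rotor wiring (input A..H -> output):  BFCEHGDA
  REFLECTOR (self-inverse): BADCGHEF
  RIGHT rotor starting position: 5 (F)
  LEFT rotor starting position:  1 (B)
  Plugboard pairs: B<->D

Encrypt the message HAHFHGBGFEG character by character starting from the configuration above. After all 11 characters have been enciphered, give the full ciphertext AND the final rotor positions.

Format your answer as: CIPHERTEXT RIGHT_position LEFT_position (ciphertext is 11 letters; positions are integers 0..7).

Char 1 ('H'): step: R->6, L=1; H->plug->H->R->B->L->B->refl->A->L'->H->R'->D->plug->B
Char 2 ('A'): step: R->7, L=1; A->plug->A->R->D->L->G->refl->E->L'->A->R'->G->plug->G
Char 3 ('H'): step: R->0, L->2 (L advanced); H->plug->H->R->C->L->F->refl->H->L'->G->R'->D->plug->B
Char 4 ('F'): step: R->1, L=2; F->plug->F->R->A->L->A->refl->B->L'->E->R'->A->plug->A
Char 5 ('H'): step: R->2, L=2; H->plug->H->R->D->L->E->refl->G->L'->F->R'->D->plug->B
Char 6 ('G'): step: R->3, L=2; G->plug->G->R->C->L->F->refl->H->L'->G->R'->D->plug->B
Char 7 ('B'): step: R->4, L=2; B->plug->D->R->G->L->H->refl->F->L'->C->R'->H->plug->H
Char 8 ('G'): step: R->5, L=2; G->plug->G->R->B->L->C->refl->D->L'->H->R'->D->plug->B
Char 9 ('F'): step: R->6, L=2; F->plug->F->R->A->L->A->refl->B->L'->E->R'->B->plug->D
Char 10 ('E'): step: R->7, L=2; E->plug->E->R->H->L->D->refl->C->L'->B->R'->D->plug->B
Char 11 ('G'): step: R->0, L->3 (L advanced); G->plug->G->R->B->L->E->refl->G->L'->F->R'->B->plug->D
Final: ciphertext=BGBABBHBDBD, RIGHT=0, LEFT=3

Answer: BGBABBHBDBD 0 3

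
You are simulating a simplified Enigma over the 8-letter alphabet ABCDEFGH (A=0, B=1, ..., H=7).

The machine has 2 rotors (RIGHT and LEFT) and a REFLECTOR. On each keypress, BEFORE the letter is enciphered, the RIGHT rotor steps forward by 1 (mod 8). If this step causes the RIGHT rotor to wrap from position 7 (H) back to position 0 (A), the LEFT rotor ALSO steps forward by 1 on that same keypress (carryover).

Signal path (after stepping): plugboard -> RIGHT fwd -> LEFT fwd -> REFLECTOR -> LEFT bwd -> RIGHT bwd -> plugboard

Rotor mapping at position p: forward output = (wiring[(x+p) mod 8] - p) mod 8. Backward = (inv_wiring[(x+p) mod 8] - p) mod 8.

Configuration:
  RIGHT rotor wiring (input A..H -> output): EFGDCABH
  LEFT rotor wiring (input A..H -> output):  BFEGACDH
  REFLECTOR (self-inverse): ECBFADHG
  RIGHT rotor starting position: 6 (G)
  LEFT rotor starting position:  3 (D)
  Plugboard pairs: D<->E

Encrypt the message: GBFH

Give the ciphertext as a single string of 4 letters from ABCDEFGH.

Char 1 ('G'): step: R->7, L=3; G->plug->G->R->B->L->F->refl->D->L'->A->R'->A->plug->A
Char 2 ('B'): step: R->0, L->4 (L advanced); B->plug->B->R->F->L->B->refl->C->L'->H->R'->H->plug->H
Char 3 ('F'): step: R->1, L=4; F->plug->F->R->A->L->E->refl->A->L'->G->R'->G->plug->G
Char 4 ('H'): step: R->2, L=4; H->plug->H->R->D->L->D->refl->F->L'->E->R'->A->plug->A

Answer: AHGA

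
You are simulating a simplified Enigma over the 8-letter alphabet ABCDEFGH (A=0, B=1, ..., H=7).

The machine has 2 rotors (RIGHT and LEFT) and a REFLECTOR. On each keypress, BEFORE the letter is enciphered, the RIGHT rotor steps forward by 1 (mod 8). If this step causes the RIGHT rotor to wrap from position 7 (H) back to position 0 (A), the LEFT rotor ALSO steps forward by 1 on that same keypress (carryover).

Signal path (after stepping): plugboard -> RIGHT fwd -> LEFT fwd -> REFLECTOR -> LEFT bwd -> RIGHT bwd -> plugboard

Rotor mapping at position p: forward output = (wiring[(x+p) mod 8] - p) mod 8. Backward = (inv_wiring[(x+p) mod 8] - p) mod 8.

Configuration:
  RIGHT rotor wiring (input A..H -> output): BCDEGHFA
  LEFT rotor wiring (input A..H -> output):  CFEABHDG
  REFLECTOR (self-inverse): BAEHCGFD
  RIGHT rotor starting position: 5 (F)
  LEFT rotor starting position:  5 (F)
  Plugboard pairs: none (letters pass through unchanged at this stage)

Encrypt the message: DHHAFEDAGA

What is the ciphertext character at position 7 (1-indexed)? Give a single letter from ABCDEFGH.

Char 1 ('D'): step: R->6, L=5; D->plug->D->R->E->L->A->refl->B->L'->C->R'->B->plug->B
Char 2 ('H'): step: R->7, L=5; H->plug->H->R->G->L->D->refl->H->L'->F->R'->E->plug->E
Char 3 ('H'): step: R->0, L->6 (L advanced); H->plug->H->R->A->L->F->refl->G->L'->E->R'->D->plug->D
Char 4 ('A'): step: R->1, L=6; A->plug->A->R->B->L->A->refl->B->L'->H->R'->G->plug->G
Char 5 ('F'): step: R->2, L=6; F->plug->F->R->G->L->D->refl->H->L'->D->R'->E->plug->E
Char 6 ('E'): step: R->3, L=6; E->plug->E->R->F->L->C->refl->E->L'->C->R'->D->plug->D
Char 7 ('D'): step: R->4, L=6; D->plug->D->R->E->L->G->refl->F->L'->A->R'->H->plug->H

H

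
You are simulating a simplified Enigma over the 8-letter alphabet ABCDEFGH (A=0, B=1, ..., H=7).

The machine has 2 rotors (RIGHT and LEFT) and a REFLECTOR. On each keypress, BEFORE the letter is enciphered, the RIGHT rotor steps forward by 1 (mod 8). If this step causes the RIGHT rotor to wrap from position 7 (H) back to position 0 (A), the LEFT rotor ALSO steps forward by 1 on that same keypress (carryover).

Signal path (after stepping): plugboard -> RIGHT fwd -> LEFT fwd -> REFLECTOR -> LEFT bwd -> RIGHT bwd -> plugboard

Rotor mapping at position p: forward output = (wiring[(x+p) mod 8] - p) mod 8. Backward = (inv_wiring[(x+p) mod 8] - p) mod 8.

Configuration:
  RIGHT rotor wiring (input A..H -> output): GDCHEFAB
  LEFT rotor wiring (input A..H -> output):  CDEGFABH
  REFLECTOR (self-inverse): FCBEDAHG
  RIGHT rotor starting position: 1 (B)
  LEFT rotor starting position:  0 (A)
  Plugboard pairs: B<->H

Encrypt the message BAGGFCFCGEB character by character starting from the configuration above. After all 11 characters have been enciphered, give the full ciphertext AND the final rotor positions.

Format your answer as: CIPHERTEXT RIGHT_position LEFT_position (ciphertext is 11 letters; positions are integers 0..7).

Char 1 ('B'): step: R->2, L=0; B->plug->H->R->B->L->D->refl->E->L'->C->R'->C->plug->C
Char 2 ('A'): step: R->3, L=0; A->plug->A->R->E->L->F->refl->A->L'->F->R'->D->plug->D
Char 3 ('G'): step: R->4, L=0; G->plug->G->R->G->L->B->refl->C->L'->A->R'->A->plug->A
Char 4 ('G'): step: R->5, L=0; G->plug->G->R->C->L->E->refl->D->L'->B->R'->D->plug->D
Char 5 ('F'): step: R->6, L=0; F->plug->F->R->B->L->D->refl->E->L'->C->R'->A->plug->A
Char 6 ('C'): step: R->7, L=0; C->plug->C->R->E->L->F->refl->A->L'->F->R'->F->plug->F
Char 7 ('F'): step: R->0, L->1 (L advanced); F->plug->F->R->F->L->A->refl->F->L'->C->R'->C->plug->C
Char 8 ('C'): step: R->1, L=1; C->plug->C->R->G->L->G->refl->H->L'->E->R'->E->plug->E
Char 9 ('G'): step: R->2, L=1; G->plug->G->R->E->L->H->refl->G->L'->G->R'->E->plug->E
Char 10 ('E'): step: R->3, L=1; E->plug->E->R->G->L->G->refl->H->L'->E->R'->A->plug->A
Char 11 ('B'): step: R->4, L=1; B->plug->H->R->D->L->E->refl->D->L'->B->R'->B->plug->H
Final: ciphertext=CDADAFCEEAH, RIGHT=4, LEFT=1

Answer: CDADAFCEEAH 4 1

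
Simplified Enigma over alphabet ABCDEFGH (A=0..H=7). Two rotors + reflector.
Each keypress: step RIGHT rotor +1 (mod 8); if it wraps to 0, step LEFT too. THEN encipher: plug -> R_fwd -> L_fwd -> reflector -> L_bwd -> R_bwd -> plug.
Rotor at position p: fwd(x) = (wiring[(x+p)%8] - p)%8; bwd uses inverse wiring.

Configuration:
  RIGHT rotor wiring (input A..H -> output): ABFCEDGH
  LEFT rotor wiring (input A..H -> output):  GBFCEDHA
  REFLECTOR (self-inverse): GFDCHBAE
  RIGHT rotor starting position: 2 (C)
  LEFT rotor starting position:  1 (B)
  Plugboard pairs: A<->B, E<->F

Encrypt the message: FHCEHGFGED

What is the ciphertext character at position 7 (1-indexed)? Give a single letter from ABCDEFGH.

Char 1 ('F'): step: R->3, L=1; F->plug->E->R->E->L->C->refl->D->L'->D->R'->D->plug->D
Char 2 ('H'): step: R->4, L=1; H->plug->H->R->G->L->H->refl->E->L'->B->R'->G->plug->G
Char 3 ('C'): step: R->5, L=1; C->plug->C->R->C->L->B->refl->F->L'->H->R'->H->plug->H
Char 4 ('E'): step: R->6, L=1; E->plug->F->R->E->L->C->refl->D->L'->D->R'->D->plug->D
Char 5 ('H'): step: R->7, L=1; H->plug->H->R->H->L->F->refl->B->L'->C->R'->C->plug->C
Char 6 ('G'): step: R->0, L->2 (L advanced); G->plug->G->R->G->L->E->refl->H->L'->H->R'->H->plug->H
Char 7 ('F'): step: R->1, L=2; F->plug->E->R->C->L->C->refl->D->L'->A->R'->A->plug->B

B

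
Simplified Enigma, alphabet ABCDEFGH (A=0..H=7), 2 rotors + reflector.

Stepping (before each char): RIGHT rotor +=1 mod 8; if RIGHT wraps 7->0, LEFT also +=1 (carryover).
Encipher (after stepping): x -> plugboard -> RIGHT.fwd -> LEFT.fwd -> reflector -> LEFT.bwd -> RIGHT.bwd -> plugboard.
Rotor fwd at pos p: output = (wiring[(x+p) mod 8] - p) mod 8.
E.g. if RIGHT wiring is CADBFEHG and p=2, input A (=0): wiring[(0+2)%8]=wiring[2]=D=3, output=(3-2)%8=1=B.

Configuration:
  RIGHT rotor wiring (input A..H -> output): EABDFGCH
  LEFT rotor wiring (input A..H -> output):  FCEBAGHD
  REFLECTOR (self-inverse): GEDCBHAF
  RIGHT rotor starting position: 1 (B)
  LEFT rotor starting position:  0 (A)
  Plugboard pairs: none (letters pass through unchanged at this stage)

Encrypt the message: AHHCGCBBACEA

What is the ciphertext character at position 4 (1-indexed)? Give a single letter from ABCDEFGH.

Char 1 ('A'): step: R->2, L=0; A->plug->A->R->H->L->D->refl->C->L'->B->R'->B->plug->B
Char 2 ('H'): step: R->3, L=0; H->plug->H->R->G->L->H->refl->F->L'->A->R'->A->plug->A
Char 3 ('H'): step: R->4, L=0; H->plug->H->R->H->L->D->refl->C->L'->B->R'->A->plug->A
Char 4 ('C'): step: R->5, L=0; C->plug->C->R->C->L->E->refl->B->L'->D->R'->E->plug->E

E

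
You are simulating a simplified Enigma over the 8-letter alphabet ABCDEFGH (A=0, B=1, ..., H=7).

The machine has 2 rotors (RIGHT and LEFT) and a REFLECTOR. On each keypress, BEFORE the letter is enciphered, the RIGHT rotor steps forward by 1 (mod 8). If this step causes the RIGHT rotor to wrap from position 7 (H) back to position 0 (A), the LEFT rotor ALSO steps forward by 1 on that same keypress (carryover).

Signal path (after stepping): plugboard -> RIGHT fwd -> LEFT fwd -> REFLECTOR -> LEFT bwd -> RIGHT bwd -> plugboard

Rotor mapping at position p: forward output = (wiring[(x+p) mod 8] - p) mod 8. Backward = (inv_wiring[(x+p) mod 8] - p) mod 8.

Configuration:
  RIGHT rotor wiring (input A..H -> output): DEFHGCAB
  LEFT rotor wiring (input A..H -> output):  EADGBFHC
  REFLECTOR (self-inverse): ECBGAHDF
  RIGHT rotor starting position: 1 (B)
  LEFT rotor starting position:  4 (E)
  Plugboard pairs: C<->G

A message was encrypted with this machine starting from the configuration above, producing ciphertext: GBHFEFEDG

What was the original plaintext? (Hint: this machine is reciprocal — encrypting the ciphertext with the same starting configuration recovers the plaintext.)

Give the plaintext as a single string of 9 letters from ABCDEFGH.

Char 1 ('G'): step: R->2, L=4; G->plug->C->R->E->L->A->refl->E->L'->F->R'->B->plug->B
Char 2 ('B'): step: R->3, L=4; B->plug->B->R->D->L->G->refl->D->L'->C->R'->H->plug->H
Char 3 ('H'): step: R->4, L=4; H->plug->H->R->D->L->G->refl->D->L'->C->R'->A->plug->A
Char 4 ('F'): step: R->5, L=4; F->plug->F->R->A->L->F->refl->H->L'->G->R'->D->plug->D
Char 5 ('E'): step: R->6, L=4; E->plug->E->R->H->L->C->refl->B->L'->B->R'->F->plug->F
Char 6 ('F'): step: R->7, L=4; F->plug->F->R->H->L->C->refl->B->L'->B->R'->H->plug->H
Char 7 ('E'): step: R->0, L->5 (L advanced); E->plug->E->R->G->L->B->refl->C->L'->B->R'->H->plug->H
Char 8 ('D'): step: R->1, L=5; D->plug->D->R->F->L->G->refl->D->L'->E->R'->B->plug->B
Char 9 ('G'): step: R->2, L=5; G->plug->C->R->E->L->D->refl->G->L'->F->R'->B->plug->B

Answer: BHADFHHBB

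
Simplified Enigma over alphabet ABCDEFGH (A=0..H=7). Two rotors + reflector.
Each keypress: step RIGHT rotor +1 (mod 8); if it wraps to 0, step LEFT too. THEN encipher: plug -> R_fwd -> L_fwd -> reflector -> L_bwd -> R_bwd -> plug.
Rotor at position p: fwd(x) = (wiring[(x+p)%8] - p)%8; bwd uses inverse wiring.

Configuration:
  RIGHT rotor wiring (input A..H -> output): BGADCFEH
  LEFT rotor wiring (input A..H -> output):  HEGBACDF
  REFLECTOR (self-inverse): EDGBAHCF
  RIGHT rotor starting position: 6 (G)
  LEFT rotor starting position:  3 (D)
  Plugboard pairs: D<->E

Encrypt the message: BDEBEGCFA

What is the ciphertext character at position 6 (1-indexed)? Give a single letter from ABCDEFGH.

Char 1 ('B'): step: R->7, L=3; B->plug->B->R->C->L->H->refl->F->L'->B->R'->D->plug->E
Char 2 ('D'): step: R->0, L->4 (L advanced); D->plug->E->R->C->L->H->refl->F->L'->H->R'->H->plug->H
Char 3 ('E'): step: R->1, L=4; E->plug->D->R->B->L->G->refl->C->L'->G->R'->G->plug->G
Char 4 ('B'): step: R->2, L=4; B->plug->B->R->B->L->G->refl->C->L'->G->R'->A->plug->A
Char 5 ('E'): step: R->3, L=4; E->plug->D->R->B->L->G->refl->C->L'->G->R'->F->plug->F
Char 6 ('G'): step: R->4, L=4; G->plug->G->R->E->L->D->refl->B->L'->D->R'->D->plug->E

E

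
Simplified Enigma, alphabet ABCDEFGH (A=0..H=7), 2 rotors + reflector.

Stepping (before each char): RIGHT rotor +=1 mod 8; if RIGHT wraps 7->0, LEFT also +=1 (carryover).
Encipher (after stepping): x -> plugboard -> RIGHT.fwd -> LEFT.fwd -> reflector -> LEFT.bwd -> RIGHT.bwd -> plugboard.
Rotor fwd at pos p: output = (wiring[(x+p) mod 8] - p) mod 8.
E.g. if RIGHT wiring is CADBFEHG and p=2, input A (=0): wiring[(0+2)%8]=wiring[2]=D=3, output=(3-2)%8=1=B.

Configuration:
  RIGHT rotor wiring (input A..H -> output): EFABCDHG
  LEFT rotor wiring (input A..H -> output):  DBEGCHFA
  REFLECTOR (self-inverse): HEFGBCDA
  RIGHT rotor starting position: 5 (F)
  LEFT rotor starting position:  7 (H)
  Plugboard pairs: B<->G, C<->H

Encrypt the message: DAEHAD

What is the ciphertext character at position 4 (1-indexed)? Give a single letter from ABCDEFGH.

Char 1 ('D'): step: R->6, L=7; D->plug->D->R->H->L->G->refl->D->L'->F->R'->H->plug->C
Char 2 ('A'): step: R->7, L=7; A->plug->A->R->H->L->G->refl->D->L'->F->R'->B->plug->G
Char 3 ('E'): step: R->0, L->0 (L advanced); E->plug->E->R->C->L->E->refl->B->L'->B->R'->D->plug->D
Char 4 ('H'): step: R->1, L=0; H->plug->C->R->A->L->D->refl->G->L'->D->R'->H->plug->C

C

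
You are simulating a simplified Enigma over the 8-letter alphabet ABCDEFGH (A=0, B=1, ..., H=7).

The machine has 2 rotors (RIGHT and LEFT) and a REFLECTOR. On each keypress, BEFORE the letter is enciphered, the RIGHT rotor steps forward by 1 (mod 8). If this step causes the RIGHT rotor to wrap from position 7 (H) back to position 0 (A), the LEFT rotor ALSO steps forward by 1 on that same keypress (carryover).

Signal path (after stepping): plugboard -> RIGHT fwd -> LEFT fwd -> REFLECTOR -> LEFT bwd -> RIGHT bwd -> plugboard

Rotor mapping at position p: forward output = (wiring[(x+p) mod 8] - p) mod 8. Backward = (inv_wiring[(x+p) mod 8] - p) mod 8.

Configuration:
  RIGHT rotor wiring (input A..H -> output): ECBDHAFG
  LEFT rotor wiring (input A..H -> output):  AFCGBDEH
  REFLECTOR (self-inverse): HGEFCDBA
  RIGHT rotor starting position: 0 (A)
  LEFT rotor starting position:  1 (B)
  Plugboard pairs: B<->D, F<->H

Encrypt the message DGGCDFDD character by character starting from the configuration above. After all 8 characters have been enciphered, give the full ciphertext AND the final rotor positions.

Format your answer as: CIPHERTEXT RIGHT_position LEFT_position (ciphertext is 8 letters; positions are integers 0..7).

Answer: HCEHHHBH 0 2

Derivation:
Char 1 ('D'): step: R->1, L=1; D->plug->B->R->A->L->E->refl->C->L'->E->R'->F->plug->H
Char 2 ('G'): step: R->2, L=1; G->plug->G->R->C->L->F->refl->D->L'->F->R'->C->plug->C
Char 3 ('G'): step: R->3, L=1; G->plug->G->R->H->L->H->refl->A->L'->D->R'->E->plug->E
Char 4 ('C'): step: R->4, L=1; C->plug->C->R->B->L->B->refl->G->L'->G->R'->F->plug->H
Char 5 ('D'): step: R->5, L=1; D->plug->B->R->A->L->E->refl->C->L'->E->R'->F->plug->H
Char 6 ('F'): step: R->6, L=1; F->plug->H->R->C->L->F->refl->D->L'->F->R'->F->plug->H
Char 7 ('D'): step: R->7, L=1; D->plug->B->R->F->L->D->refl->F->L'->C->R'->D->plug->B
Char 8 ('D'): step: R->0, L->2 (L advanced); D->plug->B->R->C->L->H->refl->A->L'->A->R'->F->plug->H
Final: ciphertext=HCEHHHBH, RIGHT=0, LEFT=2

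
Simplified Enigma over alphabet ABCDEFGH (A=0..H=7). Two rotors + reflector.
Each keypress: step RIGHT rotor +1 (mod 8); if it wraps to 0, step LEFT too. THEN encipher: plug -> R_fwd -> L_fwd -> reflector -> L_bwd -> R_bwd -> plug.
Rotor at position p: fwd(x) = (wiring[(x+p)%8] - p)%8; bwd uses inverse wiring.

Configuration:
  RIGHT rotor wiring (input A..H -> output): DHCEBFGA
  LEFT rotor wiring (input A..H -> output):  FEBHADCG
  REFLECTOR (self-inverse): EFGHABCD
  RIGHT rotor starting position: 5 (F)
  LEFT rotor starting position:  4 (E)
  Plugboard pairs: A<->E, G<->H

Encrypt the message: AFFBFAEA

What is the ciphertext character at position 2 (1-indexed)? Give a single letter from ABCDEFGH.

Char 1 ('A'): step: R->6, L=4; A->plug->E->R->E->L->B->refl->F->L'->G->R'->F->plug->F
Char 2 ('F'): step: R->7, L=4; F->plug->F->R->C->L->G->refl->C->L'->D->R'->D->plug->D

D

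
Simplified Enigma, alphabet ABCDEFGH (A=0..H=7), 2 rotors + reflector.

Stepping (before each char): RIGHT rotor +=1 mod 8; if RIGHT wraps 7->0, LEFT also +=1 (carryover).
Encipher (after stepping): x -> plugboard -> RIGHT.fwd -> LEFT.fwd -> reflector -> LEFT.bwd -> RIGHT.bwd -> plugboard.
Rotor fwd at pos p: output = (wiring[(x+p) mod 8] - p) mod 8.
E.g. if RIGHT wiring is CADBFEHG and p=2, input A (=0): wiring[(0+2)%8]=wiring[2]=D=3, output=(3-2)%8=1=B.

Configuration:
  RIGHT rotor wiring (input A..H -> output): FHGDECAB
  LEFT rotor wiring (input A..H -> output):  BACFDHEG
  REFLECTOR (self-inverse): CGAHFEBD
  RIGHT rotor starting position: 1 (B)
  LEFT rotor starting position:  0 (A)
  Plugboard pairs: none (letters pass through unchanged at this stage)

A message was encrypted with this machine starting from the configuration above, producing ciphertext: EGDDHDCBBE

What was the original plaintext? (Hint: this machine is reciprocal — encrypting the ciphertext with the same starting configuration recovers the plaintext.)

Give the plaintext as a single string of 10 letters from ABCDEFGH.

Char 1 ('E'): step: R->2, L=0; E->plug->E->R->G->L->E->refl->F->L'->D->R'->G->plug->G
Char 2 ('G'): step: R->3, L=0; G->plug->G->R->E->L->D->refl->H->L'->F->R'->D->plug->D
Char 3 ('D'): step: R->4, L=0; D->plug->D->R->F->L->H->refl->D->L'->E->R'->C->plug->C
Char 4 ('D'): step: R->5, L=0; D->plug->D->R->A->L->B->refl->G->L'->H->R'->H->plug->H
Char 5 ('H'): step: R->6, L=0; H->plug->H->R->E->L->D->refl->H->L'->F->R'->F->plug->F
Char 6 ('D'): step: R->7, L=0; D->plug->D->R->H->L->G->refl->B->L'->A->R'->C->plug->C
Char 7 ('C'): step: R->0, L->1 (L advanced); C->plug->C->R->G->L->F->refl->E->L'->C->R'->F->plug->F
Char 8 ('B'): step: R->1, L=1; B->plug->B->R->F->L->D->refl->H->L'->A->R'->G->plug->G
Char 9 ('B'): step: R->2, L=1; B->plug->B->R->B->L->B->refl->G->L'->E->R'->A->plug->A
Char 10 ('E'): step: R->3, L=1; E->plug->E->R->G->L->F->refl->E->L'->C->R'->F->plug->F

Answer: GDCHFCFGAF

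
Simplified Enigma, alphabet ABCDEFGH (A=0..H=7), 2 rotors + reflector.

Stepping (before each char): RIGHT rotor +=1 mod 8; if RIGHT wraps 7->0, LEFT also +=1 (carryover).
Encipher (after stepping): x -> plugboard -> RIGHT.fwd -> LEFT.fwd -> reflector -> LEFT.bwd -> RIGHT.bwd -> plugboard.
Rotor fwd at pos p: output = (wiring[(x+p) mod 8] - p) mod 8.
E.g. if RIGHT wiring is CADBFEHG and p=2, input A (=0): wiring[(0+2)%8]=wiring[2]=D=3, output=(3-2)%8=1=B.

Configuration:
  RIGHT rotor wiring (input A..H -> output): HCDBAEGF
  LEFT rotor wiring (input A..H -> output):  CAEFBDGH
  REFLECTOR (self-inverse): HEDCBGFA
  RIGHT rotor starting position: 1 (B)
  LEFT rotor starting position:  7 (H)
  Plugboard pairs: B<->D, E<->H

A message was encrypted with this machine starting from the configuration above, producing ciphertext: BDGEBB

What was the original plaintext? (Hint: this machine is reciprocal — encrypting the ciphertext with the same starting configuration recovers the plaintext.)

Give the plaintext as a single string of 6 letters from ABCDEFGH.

Answer: CCDGFC

Derivation:
Char 1 ('B'): step: R->2, L=7; B->plug->D->R->C->L->B->refl->E->L'->G->R'->C->plug->C
Char 2 ('D'): step: R->3, L=7; D->plug->B->R->F->L->C->refl->D->L'->B->R'->C->plug->C
Char 3 ('G'): step: R->4, L=7; G->plug->G->R->H->L->H->refl->A->L'->A->R'->B->plug->D
Char 4 ('E'): step: R->5, L=7; E->plug->H->R->D->L->F->refl->G->L'->E->R'->G->plug->G
Char 5 ('B'): step: R->6, L=7; B->plug->D->R->E->L->G->refl->F->L'->D->R'->F->plug->F
Char 6 ('B'): step: R->7, L=7; B->plug->D->R->E->L->G->refl->F->L'->D->R'->C->plug->C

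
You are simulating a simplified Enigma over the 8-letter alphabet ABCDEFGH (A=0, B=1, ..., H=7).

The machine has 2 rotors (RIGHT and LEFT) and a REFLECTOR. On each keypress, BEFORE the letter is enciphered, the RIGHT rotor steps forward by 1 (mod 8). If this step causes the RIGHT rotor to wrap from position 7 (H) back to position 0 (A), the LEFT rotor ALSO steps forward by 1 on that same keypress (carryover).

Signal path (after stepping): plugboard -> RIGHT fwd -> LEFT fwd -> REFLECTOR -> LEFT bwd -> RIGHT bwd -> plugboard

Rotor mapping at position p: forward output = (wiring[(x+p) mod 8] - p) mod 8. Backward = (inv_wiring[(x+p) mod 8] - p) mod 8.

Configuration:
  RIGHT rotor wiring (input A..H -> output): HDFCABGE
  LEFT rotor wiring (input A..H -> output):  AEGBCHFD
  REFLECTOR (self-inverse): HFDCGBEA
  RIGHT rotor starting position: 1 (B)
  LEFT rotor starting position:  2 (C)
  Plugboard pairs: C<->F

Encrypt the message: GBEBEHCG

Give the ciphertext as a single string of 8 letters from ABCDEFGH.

Char 1 ('G'): step: R->2, L=2; G->plug->G->R->F->L->B->refl->F->L'->D->R'->A->plug->A
Char 2 ('B'): step: R->3, L=2; B->plug->B->R->F->L->B->refl->F->L'->D->R'->D->plug->D
Char 3 ('E'): step: R->4, L=2; E->plug->E->R->D->L->F->refl->B->L'->F->R'->B->plug->B
Char 4 ('B'): step: R->5, L=2; B->plug->B->R->B->L->H->refl->A->L'->C->R'->D->plug->D
Char 5 ('E'): step: R->6, L=2; E->plug->E->R->H->L->C->refl->D->L'->E->R'->F->plug->C
Char 6 ('H'): step: R->7, L=2; H->plug->H->R->H->L->C->refl->D->L'->E->R'->C->plug->F
Char 7 ('C'): step: R->0, L->3 (L advanced); C->plug->F->R->B->L->H->refl->A->L'->E->R'->H->plug->H
Char 8 ('G'): step: R->1, L=3; G->plug->G->R->D->L->C->refl->D->L'->H->R'->D->plug->D

Answer: ADBDCFHD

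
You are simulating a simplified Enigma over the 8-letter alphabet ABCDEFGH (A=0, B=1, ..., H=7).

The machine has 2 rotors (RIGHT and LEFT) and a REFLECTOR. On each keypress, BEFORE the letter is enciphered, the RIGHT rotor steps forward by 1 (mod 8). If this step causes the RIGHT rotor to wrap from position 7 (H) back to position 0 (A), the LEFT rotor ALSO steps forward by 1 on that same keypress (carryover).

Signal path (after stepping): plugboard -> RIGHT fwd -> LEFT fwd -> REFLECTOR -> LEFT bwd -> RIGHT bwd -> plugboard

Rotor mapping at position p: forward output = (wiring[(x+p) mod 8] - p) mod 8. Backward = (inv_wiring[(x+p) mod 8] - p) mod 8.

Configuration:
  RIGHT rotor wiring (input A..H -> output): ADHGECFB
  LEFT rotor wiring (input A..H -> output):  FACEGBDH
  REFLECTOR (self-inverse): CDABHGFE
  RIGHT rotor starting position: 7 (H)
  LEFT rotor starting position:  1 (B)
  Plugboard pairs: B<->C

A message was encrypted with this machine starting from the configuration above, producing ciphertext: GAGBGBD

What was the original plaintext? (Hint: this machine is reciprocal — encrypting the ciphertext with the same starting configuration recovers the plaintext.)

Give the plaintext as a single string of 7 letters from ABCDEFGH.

Answer: BDCFHEA

Derivation:
Char 1 ('G'): step: R->0, L->2 (L advanced); G->plug->G->R->F->L->F->refl->G->L'->H->R'->C->plug->B
Char 2 ('A'): step: R->1, L=2; A->plug->A->R->C->L->E->refl->H->L'->D->R'->D->plug->D
Char 3 ('G'): step: R->2, L=2; G->plug->G->R->G->L->D->refl->B->L'->E->R'->B->plug->C
Char 4 ('B'): step: R->3, L=2; B->plug->C->R->H->L->G->refl->F->L'->F->R'->F->plug->F
Char 5 ('G'): step: R->4, L=2; G->plug->G->R->D->L->H->refl->E->L'->C->R'->H->plug->H
Char 6 ('B'): step: R->5, L=2; B->plug->C->R->E->L->B->refl->D->L'->G->R'->E->plug->E
Char 7 ('D'): step: R->6, L=2; D->plug->D->R->F->L->F->refl->G->L'->H->R'->A->plug->A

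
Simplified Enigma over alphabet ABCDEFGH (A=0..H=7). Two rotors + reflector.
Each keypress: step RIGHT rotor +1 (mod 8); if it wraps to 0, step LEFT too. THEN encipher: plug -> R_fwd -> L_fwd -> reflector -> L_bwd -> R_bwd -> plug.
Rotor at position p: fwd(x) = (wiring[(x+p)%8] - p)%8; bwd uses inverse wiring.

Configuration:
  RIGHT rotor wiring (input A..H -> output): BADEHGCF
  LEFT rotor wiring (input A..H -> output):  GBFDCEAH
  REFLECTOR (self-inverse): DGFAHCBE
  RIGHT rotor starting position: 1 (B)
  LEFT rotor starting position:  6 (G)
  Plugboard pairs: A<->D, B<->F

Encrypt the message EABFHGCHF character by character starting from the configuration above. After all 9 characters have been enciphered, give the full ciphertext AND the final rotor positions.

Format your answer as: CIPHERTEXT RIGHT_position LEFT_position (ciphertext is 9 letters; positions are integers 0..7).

Char 1 ('E'): step: R->2, L=6; E->plug->E->R->A->L->C->refl->F->L'->F->R'->C->plug->C
Char 2 ('A'): step: R->3, L=6; A->plug->D->R->H->L->G->refl->B->L'->B->R'->A->plug->D
Char 3 ('B'): step: R->4, L=6; B->plug->F->R->E->L->H->refl->E->L'->G->R'->C->plug->C
Char 4 ('F'): step: R->5, L=6; F->plug->B->R->F->L->F->refl->C->L'->A->R'->C->plug->C
Char 5 ('H'): step: R->6, L=6; H->plug->H->R->A->L->C->refl->F->L'->F->R'->E->plug->E
Char 6 ('G'): step: R->7, L=6; G->plug->G->R->H->L->G->refl->B->L'->B->R'->C->plug->C
Char 7 ('C'): step: R->0, L->7 (L advanced); C->plug->C->R->D->L->G->refl->B->L'->H->R'->E->plug->E
Char 8 ('H'): step: R->1, L=7; H->plug->H->R->A->L->A->refl->D->L'->F->R'->E->plug->E
Char 9 ('F'): step: R->2, L=7; F->plug->B->R->C->L->C->refl->F->L'->G->R'->H->plug->H
Final: ciphertext=CDCCECEEH, RIGHT=2, LEFT=7

Answer: CDCCECEEH 2 7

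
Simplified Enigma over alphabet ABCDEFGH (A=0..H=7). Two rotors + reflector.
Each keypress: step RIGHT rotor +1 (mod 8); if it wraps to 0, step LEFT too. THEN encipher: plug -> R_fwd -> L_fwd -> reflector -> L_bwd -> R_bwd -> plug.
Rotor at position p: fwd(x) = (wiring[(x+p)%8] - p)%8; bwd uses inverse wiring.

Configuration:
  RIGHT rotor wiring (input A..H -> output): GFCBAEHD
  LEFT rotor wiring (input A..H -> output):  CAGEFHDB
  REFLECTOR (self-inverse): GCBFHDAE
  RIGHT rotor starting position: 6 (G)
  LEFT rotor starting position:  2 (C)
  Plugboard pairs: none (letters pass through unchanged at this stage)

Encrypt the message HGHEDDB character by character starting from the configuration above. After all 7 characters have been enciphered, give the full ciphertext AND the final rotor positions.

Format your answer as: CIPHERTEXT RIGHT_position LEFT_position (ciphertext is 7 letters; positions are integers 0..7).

Char 1 ('H'): step: R->7, L=2; H->plug->H->R->A->L->E->refl->H->L'->F->R'->G->plug->G
Char 2 ('G'): step: R->0, L->3 (L advanced); G->plug->G->R->H->L->D->refl->F->L'->G->R'->A->plug->A
Char 3 ('H'): step: R->1, L=3; H->plug->H->R->F->L->H->refl->E->L'->C->R'->G->plug->G
Char 4 ('E'): step: R->2, L=3; E->plug->E->R->F->L->H->refl->E->L'->C->R'->D->plug->D
Char 5 ('D'): step: R->3, L=3; D->plug->D->R->E->L->G->refl->A->L'->D->R'->F->plug->F
Char 6 ('D'): step: R->4, L=3; D->plug->D->R->H->L->D->refl->F->L'->G->R'->G->plug->G
Char 7 ('B'): step: R->5, L=3; B->plug->B->R->C->L->E->refl->H->L'->F->R'->F->plug->F
Final: ciphertext=GAGDFGF, RIGHT=5, LEFT=3

Answer: GAGDFGF 5 3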